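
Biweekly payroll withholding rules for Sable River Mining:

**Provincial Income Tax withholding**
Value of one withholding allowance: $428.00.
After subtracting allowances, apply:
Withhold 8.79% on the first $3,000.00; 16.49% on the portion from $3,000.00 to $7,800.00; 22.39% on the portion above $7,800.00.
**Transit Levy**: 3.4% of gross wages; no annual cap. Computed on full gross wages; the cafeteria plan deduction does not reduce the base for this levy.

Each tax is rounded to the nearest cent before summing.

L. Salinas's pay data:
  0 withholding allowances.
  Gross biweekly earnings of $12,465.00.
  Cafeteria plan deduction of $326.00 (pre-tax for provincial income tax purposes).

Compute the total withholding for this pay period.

Provincial Income Tax: taxable = $12,465.00 − $326.00 = $12,139.00
  $1,055.22 + 22.39% × ($12,139.00 − $7,800.00) = $1,055.22 + 22.39% × $4,339.00 = $2,026.72
Transit Levy: 3.4% × $12,465.00 = $423.81
Total: $2,026.72 + $423.81 = $2,450.53

$2,450.53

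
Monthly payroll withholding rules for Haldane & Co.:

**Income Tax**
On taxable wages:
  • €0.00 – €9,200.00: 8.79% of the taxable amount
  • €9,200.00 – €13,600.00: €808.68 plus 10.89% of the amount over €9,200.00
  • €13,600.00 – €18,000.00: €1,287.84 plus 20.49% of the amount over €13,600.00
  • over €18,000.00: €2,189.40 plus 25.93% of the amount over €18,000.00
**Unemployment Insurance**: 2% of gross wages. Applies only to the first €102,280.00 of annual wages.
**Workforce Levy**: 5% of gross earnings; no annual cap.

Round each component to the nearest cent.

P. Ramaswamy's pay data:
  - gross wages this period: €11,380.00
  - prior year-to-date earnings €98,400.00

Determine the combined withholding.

€1,692.68

Income Tax: taxable = €11,380.00
  €808.68 + 10.89% × (€11,380.00 − €9,200.00) = €808.68 + 10.89% × €2,180.00 = €1,046.08
Unemployment Insurance: cap €102,280.00 − YTD €98,400.00 = €3,880.00 subject; 2% × €3,880.00 = €77.60
Workforce Levy: 5% × €11,380.00 = €569.00
Total: €1,046.08 + €77.60 + €569.00 = €1,692.68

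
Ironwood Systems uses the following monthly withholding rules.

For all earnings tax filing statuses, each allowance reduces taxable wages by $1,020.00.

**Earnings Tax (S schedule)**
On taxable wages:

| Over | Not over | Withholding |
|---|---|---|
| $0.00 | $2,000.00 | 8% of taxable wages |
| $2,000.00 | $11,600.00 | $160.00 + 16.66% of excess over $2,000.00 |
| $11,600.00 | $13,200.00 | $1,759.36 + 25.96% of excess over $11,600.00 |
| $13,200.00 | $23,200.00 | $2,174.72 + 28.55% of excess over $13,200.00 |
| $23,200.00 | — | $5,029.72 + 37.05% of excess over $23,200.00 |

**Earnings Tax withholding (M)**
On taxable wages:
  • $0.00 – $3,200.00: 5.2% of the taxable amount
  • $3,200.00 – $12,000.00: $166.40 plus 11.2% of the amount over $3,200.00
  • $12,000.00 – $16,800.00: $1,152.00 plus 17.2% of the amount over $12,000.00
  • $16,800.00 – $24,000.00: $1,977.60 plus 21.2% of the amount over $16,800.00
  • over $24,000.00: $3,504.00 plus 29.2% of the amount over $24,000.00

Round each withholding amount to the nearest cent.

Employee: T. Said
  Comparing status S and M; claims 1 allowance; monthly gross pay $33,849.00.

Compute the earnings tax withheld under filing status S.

$8,597.26

Earnings Tax (S): taxable = $33,849.00 − 1×$1,020.00 = $32,829.00
  $5,029.72 + 37.05% × ($32,829.00 − $23,200.00) = $5,029.72 + 37.05% × $9,629.00 = $8,597.26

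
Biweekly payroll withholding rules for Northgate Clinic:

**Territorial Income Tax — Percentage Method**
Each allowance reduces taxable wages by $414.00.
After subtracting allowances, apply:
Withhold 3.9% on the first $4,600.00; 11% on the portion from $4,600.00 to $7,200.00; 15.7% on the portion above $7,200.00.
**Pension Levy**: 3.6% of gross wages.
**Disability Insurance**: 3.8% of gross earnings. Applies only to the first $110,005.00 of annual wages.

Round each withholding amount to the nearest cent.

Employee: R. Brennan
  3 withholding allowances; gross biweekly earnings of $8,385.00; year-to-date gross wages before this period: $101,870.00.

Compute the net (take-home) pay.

$7,314.88

Territorial Income Tax: taxable = $8,385.00 − 3×$414.00 = $7,143.00
  $179.40 + 11% × ($7,143.00 − $4,600.00) = $179.40 + 11% × $2,543.00 = $459.13
Pension Levy: 3.6% × $8,385.00 = $301.86
Disability Insurance: cap $110,005.00 − YTD $101,870.00 = $8,135.00 subject; 3.8% × $8,135.00 = $309.13
Total withheld: $459.13 + $301.86 + $309.13 = $1,070.12
Net pay: $8,385.00 − $1,070.12 = $7,314.88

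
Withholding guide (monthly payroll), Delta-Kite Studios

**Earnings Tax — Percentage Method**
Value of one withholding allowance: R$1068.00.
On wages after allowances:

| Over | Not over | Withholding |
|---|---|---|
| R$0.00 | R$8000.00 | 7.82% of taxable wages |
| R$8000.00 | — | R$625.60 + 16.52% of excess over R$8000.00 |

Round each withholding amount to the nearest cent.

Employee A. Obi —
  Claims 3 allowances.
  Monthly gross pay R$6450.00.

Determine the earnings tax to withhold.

R$253.84

Earnings Tax: taxable = R$6450.00 − 3×R$1068.00 = R$3246.00
  7.82% × R$3246.00 = R$253.84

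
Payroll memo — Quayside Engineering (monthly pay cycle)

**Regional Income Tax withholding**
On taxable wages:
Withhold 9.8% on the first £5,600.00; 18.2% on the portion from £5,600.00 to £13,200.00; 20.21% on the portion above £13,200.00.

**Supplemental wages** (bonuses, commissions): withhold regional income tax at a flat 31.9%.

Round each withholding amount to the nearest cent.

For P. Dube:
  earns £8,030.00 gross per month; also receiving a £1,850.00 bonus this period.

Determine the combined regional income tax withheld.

Regional Income Tax: taxable = £8,030.00
  £548.80 + 18.2% × (£8,030.00 − £5,600.00) = £548.80 + 18.2% × £2,430.00 = £991.06
Supplemental (31.9% flat on bonus): 31.9% × £1,850.00 = £590.15
Total regional income tax: £991.06 + £590.15 = £1,581.21

£1,581.21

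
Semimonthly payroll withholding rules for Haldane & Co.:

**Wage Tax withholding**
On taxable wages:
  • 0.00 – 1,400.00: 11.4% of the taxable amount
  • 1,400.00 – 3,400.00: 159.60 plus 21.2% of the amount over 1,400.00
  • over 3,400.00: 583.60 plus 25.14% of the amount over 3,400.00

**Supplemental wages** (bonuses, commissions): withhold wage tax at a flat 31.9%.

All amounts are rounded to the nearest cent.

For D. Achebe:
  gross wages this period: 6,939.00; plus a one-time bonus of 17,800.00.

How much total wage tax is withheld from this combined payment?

7,151.50

Wage Tax: taxable = 6,939.00
  583.60 + 25.14% × (6,939.00 − 3,400.00) = 583.60 + 25.14% × 3,539.00 = 1,473.30
Supplemental (31.9% flat on bonus): 31.9% × 17,800.00 = 5,678.20
Total wage tax: 1,473.30 + 5,678.20 = 7,151.50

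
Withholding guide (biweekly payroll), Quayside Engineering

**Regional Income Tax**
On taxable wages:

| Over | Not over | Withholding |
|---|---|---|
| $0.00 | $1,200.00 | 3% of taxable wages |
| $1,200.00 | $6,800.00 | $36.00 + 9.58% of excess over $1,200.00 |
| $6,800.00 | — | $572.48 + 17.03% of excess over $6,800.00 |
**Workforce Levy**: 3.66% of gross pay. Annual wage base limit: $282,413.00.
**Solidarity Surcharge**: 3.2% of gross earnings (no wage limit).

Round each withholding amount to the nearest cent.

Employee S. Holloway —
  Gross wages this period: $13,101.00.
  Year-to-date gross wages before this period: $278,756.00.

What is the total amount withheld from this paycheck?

Regional Income Tax: taxable = $13,101.00
  $572.48 + 17.03% × ($13,101.00 − $6,800.00) = $572.48 + 17.03% × $6,301.00 = $1,645.54
Workforce Levy: cap $282,413.00 − YTD $278,756.00 = $3,657.00 subject; 3.66% × $3,657.00 = $133.85
Solidarity Surcharge: 3.2% × $13,101.00 = $419.23
Total: $1,645.54 + $133.85 + $419.23 = $2,198.62

$2,198.62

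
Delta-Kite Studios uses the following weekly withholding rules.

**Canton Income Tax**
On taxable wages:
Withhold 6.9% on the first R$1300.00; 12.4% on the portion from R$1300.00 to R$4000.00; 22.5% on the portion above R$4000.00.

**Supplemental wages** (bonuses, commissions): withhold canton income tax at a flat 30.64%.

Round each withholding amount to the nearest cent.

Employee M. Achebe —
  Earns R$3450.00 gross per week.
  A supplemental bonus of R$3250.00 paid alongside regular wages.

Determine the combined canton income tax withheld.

R$1352.10

Canton Income Tax: taxable = R$3450.00
  R$89.70 + 12.4% × (R$3450.00 − R$1300.00) = R$89.70 + 12.4% × R$2150.00 = R$356.30
Supplemental (30.64% flat on bonus): 30.64% × R$3250.00 = R$995.80
Total canton income tax: R$356.30 + R$995.80 = R$1352.10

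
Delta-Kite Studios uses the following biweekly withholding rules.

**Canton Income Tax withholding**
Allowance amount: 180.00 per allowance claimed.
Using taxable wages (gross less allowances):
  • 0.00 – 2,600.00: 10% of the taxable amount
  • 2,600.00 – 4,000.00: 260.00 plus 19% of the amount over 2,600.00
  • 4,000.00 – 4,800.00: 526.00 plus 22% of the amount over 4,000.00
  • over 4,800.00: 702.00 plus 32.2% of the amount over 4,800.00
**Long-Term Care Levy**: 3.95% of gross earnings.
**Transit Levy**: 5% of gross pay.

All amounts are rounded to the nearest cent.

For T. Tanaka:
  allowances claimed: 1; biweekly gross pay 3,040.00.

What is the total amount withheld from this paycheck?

581.48

Canton Income Tax: taxable = 3,040.00 − 1×180.00 = 2,860.00
  260.00 + 19% × (2,860.00 − 2,600.00) = 260.00 + 19% × 260.00 = 309.40
Long-Term Care Levy: 3.95% × 3,040.00 = 120.08
Transit Levy: 5% × 3,040.00 = 152.00
Total: 309.40 + 120.08 + 152.00 = 581.48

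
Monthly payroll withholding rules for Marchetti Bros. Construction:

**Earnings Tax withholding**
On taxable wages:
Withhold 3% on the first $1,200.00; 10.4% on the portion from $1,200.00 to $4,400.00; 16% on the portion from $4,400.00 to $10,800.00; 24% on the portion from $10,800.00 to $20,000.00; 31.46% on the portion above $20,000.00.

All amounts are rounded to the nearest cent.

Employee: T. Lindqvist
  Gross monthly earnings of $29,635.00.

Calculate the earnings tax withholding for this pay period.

$6,631.97

Earnings Tax: taxable = $29,635.00
  $3,600.80 + 31.46% × ($29,635.00 − $20,000.00) = $3,600.80 + 31.46% × $9,635.00 = $6,631.97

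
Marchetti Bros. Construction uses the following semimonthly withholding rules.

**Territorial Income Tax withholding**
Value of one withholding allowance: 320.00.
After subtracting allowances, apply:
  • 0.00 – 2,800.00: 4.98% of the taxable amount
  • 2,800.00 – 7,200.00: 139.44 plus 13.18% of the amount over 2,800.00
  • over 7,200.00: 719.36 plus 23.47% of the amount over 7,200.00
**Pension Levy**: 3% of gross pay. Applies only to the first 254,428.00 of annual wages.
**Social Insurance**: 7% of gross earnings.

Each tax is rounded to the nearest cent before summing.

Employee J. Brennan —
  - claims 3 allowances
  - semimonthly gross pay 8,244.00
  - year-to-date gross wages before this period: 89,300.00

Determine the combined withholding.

Territorial Income Tax: taxable = 8,244.00 − 3×320.00 = 7,284.00
  719.36 + 23.47% × (7,284.00 − 7,200.00) = 719.36 + 23.47% × 84.00 = 739.07
Pension Levy: 3% × 8,244.00 = 247.32
Social Insurance: 7% × 8,244.00 = 577.08
Total: 739.07 + 247.32 + 577.08 = 1,563.47

1,563.47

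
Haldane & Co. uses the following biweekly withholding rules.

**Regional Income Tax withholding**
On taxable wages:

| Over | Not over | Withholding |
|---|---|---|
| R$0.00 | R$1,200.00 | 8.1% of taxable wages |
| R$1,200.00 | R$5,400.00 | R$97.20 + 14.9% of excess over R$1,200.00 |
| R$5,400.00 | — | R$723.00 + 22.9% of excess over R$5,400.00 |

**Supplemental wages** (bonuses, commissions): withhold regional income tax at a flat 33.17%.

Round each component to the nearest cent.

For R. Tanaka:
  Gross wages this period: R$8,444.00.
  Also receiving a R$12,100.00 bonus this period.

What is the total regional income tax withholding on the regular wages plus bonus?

R$5,433.65

Regional Income Tax: taxable = R$8,444.00
  R$723.00 + 22.9% × (R$8,444.00 − R$5,400.00) = R$723.00 + 22.9% × R$3,044.00 = R$1,420.08
Supplemental (33.17% flat on bonus): 33.17% × R$12,100.00 = R$4,013.57
Total regional income tax: R$1,420.08 + R$4,013.57 = R$5,433.65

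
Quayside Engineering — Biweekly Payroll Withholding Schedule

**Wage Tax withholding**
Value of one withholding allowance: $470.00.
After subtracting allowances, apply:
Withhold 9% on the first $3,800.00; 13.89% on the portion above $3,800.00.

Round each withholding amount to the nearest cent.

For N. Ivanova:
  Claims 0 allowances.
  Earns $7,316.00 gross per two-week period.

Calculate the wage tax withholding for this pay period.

Wage Tax: taxable = $7,316.00
  $342.00 + 13.89% × ($7,316.00 − $3,800.00) = $342.00 + 13.89% × $3,516.00 = $830.37

$830.37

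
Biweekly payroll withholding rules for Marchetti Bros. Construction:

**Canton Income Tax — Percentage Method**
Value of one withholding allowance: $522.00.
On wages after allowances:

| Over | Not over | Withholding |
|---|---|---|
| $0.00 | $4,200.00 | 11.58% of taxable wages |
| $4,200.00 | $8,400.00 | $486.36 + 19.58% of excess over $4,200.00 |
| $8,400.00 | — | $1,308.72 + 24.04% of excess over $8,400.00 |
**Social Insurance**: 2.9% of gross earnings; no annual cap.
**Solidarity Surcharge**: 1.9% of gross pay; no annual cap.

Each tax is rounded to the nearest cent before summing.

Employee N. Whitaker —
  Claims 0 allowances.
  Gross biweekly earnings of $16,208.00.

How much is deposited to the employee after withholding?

Canton Income Tax: taxable = $16,208.00
  $1,308.72 + 24.04% × ($16,208.00 − $8,400.00) = $1,308.72 + 24.04% × $7,808.00 = $3,185.76
Social Insurance: 2.9% × $16,208.00 = $470.03
Solidarity Surcharge: 1.9% × $16,208.00 = $307.95
Total withheld: $3,185.76 + $470.03 + $307.95 = $3,963.74
Net pay: $16,208.00 − $3,963.74 = $12,244.26

$12,244.26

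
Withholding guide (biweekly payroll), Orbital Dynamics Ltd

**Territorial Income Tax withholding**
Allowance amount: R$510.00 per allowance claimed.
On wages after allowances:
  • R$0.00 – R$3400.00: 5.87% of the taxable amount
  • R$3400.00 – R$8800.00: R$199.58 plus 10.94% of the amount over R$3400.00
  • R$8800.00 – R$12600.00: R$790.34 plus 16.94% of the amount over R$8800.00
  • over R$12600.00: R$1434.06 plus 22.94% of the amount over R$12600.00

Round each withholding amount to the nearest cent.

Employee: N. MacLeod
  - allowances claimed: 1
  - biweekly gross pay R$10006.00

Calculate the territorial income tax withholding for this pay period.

R$908.24

Territorial Income Tax: taxable = R$10006.00 − 1×R$510.00 = R$9496.00
  R$790.34 + 16.94% × (R$9496.00 − R$8800.00) = R$790.34 + 16.94% × R$696.00 = R$908.24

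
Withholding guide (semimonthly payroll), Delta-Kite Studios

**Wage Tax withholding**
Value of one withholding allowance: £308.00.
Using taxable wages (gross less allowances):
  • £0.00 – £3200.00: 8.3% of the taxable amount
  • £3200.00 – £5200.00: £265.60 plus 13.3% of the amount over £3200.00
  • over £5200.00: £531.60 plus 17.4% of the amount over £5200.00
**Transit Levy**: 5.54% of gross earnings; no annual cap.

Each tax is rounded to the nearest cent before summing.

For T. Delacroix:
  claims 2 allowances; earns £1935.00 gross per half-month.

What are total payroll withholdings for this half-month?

Wage Tax: taxable = £1935.00 − 2×£308.00 = £1319.00
  8.3% × £1319.00 = £109.48
Transit Levy: 5.54% × £1935.00 = £107.20
Total: £109.48 + £107.20 = £216.68

£216.68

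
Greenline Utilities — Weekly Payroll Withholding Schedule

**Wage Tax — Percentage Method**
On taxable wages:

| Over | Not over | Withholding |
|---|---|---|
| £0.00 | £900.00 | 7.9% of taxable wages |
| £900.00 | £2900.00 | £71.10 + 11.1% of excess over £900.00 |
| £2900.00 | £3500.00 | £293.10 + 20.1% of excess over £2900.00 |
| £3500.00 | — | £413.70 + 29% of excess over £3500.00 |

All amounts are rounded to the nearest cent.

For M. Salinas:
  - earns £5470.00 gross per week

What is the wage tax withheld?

£985.00

Wage Tax: taxable = £5470.00
  £413.70 + 29% × (£5470.00 − £3500.00) = £413.70 + 29% × £1970.00 = £985.00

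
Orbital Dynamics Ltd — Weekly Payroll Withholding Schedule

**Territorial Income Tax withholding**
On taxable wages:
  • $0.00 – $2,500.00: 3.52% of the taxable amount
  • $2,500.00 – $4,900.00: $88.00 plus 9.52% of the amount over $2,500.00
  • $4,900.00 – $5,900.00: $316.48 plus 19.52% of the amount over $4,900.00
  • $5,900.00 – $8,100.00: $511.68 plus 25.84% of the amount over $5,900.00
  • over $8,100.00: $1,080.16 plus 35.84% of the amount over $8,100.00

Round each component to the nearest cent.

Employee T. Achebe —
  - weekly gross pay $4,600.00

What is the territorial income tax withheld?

Territorial Income Tax: taxable = $4,600.00
  $88.00 + 9.52% × ($4,600.00 − $2,500.00) = $88.00 + 9.52% × $2,100.00 = $287.92

$287.92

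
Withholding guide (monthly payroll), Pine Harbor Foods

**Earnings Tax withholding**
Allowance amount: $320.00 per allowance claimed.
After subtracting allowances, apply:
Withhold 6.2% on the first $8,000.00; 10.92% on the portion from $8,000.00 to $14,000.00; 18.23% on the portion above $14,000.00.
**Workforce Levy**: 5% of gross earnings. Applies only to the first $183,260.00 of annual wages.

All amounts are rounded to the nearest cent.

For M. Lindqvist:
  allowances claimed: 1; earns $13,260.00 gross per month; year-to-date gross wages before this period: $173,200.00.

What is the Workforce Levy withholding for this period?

Workforce Levy: cap $183,260.00 − YTD $173,200.00 = $10,060.00 subject; 5% × $10,060.00 = $503.00

$503.00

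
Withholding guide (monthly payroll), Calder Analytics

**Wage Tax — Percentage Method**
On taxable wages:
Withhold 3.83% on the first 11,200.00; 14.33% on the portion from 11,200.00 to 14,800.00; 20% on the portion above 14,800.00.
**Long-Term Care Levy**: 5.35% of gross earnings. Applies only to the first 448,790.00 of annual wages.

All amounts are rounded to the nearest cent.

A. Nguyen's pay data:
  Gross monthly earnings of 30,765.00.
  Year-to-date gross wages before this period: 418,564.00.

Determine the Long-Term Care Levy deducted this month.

1,617.09

Long-Term Care Levy: cap 448,790.00 − YTD 418,564.00 = 30,226.00 subject; 5.35% × 30,226.00 = 1,617.09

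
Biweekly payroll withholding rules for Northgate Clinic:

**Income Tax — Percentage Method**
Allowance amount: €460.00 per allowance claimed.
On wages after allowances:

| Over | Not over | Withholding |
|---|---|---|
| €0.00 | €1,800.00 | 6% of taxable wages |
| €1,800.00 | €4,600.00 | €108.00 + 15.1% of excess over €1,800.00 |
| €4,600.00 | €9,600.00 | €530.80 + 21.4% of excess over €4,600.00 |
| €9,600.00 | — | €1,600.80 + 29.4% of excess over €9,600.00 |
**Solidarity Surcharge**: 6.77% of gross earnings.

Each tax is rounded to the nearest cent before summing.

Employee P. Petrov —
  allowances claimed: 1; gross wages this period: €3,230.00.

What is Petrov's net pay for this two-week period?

€2,756.86

Income Tax: taxable = €3,230.00 − 1×€460.00 = €2,770.00
  €108.00 + 15.1% × (€2,770.00 − €1,800.00) = €108.00 + 15.1% × €970.00 = €254.47
Solidarity Surcharge: 6.77% × €3,230.00 = €218.67
Total withheld: €254.47 + €218.67 = €473.14
Net pay: €3,230.00 − €473.14 = €2,756.86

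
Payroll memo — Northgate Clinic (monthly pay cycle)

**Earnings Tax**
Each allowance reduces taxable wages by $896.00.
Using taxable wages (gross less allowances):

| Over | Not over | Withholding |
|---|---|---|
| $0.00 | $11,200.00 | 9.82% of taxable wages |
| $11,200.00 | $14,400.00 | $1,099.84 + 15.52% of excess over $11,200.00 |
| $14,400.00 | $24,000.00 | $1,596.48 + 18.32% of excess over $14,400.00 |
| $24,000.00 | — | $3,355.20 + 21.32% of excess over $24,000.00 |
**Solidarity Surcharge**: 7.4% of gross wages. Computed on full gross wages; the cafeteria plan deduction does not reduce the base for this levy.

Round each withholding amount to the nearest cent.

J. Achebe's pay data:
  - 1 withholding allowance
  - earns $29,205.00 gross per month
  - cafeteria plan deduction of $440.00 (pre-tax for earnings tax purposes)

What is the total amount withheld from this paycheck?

$6,341.24

Earnings Tax: taxable = $29,205.00 − $440.00 − 1×$896.00 = $27,869.00
  $3,355.20 + 21.32% × ($27,869.00 − $24,000.00) = $3,355.20 + 21.32% × $3,869.00 = $4,180.07
Solidarity Surcharge: 7.4% × $29,205.00 = $2,161.17
Total: $4,180.07 + $2,161.17 = $6,341.24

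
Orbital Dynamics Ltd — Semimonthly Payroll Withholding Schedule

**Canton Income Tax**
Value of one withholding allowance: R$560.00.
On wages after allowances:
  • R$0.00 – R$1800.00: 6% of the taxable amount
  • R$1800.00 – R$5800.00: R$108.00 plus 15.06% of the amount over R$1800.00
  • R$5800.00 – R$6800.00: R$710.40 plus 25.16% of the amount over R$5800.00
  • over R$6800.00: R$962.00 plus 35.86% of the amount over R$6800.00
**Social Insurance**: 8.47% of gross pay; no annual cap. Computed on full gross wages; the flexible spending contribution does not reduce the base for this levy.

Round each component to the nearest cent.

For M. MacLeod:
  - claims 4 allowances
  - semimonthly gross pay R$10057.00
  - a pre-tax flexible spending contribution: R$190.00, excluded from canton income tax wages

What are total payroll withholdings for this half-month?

Canton Income Tax: taxable = R$10057.00 − R$190.00 − 4×R$560.00 = R$7627.00
  R$962.00 + 35.86% × (R$7627.00 − R$6800.00) = R$962.00 + 35.86% × R$827.00 = R$1258.56
Social Insurance: 8.47% × R$10057.00 = R$851.83
Total: R$1258.56 + R$851.83 = R$2110.39

R$2110.39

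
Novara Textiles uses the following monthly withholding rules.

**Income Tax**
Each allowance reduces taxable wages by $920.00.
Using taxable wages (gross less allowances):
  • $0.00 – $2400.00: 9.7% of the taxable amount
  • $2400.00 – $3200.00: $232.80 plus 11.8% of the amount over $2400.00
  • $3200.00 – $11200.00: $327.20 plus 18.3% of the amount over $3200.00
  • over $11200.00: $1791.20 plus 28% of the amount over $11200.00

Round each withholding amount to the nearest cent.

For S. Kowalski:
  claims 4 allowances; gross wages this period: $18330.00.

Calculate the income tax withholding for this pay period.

$2757.20

Income Tax: taxable = $18330.00 − 4×$920.00 = $14650.00
  $1791.20 + 28% × ($14650.00 − $11200.00) = $1791.20 + 28% × $3450.00 = $2757.20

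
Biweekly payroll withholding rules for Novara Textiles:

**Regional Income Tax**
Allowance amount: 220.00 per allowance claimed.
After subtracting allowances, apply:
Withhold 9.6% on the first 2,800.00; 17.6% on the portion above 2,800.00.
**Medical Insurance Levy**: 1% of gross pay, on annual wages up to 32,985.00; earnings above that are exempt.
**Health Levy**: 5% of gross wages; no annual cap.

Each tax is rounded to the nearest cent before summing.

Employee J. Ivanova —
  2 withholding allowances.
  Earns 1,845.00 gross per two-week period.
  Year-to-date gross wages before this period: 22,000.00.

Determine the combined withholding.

245.58

Regional Income Tax: taxable = 1,845.00 − 2×220.00 = 1,405.00
  9.6% × 1,405.00 = 134.88
Medical Insurance Levy: 1% × 1,845.00 = 18.45
Health Levy: 5% × 1,845.00 = 92.25
Total: 134.88 + 18.45 + 92.25 = 245.58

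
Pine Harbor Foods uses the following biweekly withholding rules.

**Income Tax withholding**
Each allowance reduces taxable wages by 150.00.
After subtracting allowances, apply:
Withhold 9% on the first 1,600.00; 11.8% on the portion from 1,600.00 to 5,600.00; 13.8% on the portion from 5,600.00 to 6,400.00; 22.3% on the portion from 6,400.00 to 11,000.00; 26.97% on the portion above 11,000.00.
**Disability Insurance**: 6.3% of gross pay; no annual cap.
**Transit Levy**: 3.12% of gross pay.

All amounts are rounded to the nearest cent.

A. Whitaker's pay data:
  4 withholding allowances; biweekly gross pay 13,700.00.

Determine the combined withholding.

Income Tax: taxable = 13,700.00 − 4×150.00 = 13,100.00
  1,752.20 + 26.97% × (13,100.00 − 11,000.00) = 1,752.20 + 26.97% × 2,100.00 = 2,318.57
Disability Insurance: 6.3% × 13,700.00 = 863.10
Transit Levy: 3.12% × 13,700.00 = 427.44
Total: 2,318.57 + 863.10 + 427.44 = 3,609.11

3,609.11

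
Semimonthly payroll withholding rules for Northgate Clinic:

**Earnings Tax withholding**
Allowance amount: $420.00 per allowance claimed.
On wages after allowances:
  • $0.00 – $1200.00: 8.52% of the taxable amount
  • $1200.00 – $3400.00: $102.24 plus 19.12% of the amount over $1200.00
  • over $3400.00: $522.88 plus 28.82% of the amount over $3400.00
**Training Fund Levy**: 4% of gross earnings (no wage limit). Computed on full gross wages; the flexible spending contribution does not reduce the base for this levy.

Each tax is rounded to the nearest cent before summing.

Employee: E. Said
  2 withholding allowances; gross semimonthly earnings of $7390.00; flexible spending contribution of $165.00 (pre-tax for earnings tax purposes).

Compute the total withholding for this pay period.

Earnings Tax: taxable = $7390.00 − $165.00 − 2×$420.00 = $6385.00
  $522.88 + 28.82% × ($6385.00 − $3400.00) = $522.88 + 28.82% × $2985.00 = $1383.16
Training Fund Levy: 4% × $7390.00 = $295.60
Total: $1383.16 + $295.60 = $1678.76

$1678.76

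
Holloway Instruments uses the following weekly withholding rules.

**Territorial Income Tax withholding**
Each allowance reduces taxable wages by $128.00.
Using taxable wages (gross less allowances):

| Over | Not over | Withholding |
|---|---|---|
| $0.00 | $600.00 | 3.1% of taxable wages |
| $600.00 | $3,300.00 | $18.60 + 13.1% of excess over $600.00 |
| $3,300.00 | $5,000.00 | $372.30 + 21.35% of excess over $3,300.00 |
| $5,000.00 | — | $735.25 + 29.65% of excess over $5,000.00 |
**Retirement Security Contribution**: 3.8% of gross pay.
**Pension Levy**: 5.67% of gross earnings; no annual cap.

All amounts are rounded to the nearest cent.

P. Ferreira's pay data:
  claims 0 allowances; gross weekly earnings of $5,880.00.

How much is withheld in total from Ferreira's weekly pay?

$1,553.01

Territorial Income Tax: taxable = $5,880.00
  $735.25 + 29.65% × ($5,880.00 − $5,000.00) = $735.25 + 29.65% × $880.00 = $996.17
Retirement Security Contribution: 3.8% × $5,880.00 = $223.44
Pension Levy: 5.67% × $5,880.00 = $333.40
Total: $996.17 + $223.44 + $333.40 = $1,553.01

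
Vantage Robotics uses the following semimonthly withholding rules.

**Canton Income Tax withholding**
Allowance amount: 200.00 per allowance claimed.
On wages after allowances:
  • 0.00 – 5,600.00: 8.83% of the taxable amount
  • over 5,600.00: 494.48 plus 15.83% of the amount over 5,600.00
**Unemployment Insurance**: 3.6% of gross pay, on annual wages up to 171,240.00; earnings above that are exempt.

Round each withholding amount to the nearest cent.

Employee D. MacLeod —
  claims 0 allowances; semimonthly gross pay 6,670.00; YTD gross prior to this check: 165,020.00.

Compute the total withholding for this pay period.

Canton Income Tax: taxable = 6,670.00
  494.48 + 15.83% × (6,670.00 − 5,600.00) = 494.48 + 15.83% × 1,070.00 = 663.86
Unemployment Insurance: cap 171,240.00 − YTD 165,020.00 = 6,220.00 subject; 3.6% × 6,220.00 = 223.92
Total: 663.86 + 223.92 = 887.78

887.78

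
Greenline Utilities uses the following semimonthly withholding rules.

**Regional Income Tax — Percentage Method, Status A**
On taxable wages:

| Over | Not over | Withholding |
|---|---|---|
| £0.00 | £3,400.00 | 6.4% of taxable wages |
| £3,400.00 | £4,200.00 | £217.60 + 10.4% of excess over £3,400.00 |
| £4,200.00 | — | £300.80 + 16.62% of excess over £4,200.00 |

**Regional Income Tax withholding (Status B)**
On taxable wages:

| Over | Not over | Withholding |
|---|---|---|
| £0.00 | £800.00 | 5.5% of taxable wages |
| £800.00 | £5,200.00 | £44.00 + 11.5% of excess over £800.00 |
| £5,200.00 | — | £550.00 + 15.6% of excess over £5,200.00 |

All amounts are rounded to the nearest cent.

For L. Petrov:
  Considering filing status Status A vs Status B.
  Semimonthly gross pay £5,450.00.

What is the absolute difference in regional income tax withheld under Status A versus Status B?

£80.45

Regional Income Tax (Status A): taxable = £5,450.00
  £300.80 + 16.62% × (£5,450.00 − £4,200.00) = £300.80 + 16.62% × £1,250.00 = £508.55
Regional Income Tax (Status B): taxable = £5,450.00
  £550.00 + 15.6% × (£5,450.00 − £5,200.00) = £550.00 + 15.6% × £250.00 = £589.00
Difference: |£508.55 − £589.00| = £80.45 (higher under Status B)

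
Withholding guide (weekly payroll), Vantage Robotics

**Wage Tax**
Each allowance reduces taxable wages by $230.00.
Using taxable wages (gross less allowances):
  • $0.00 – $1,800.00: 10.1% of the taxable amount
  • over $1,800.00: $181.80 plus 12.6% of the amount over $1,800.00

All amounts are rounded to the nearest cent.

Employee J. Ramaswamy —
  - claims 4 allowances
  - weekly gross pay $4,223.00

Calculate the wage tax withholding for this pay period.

Wage Tax: taxable = $4,223.00 − 4×$230.00 = $3,303.00
  $181.80 + 12.6% × ($3,303.00 − $1,800.00) = $181.80 + 12.6% × $1,503.00 = $371.18

$371.18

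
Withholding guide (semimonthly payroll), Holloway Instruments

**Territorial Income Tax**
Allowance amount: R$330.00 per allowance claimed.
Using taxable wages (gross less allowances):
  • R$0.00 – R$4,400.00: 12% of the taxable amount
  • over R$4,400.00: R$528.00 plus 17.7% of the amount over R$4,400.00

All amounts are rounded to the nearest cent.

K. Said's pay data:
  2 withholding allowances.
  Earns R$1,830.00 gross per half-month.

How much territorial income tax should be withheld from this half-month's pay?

Territorial Income Tax: taxable = R$1,830.00 − 2×R$330.00 = R$1,170.00
  12% × R$1,170.00 = R$140.40

R$140.40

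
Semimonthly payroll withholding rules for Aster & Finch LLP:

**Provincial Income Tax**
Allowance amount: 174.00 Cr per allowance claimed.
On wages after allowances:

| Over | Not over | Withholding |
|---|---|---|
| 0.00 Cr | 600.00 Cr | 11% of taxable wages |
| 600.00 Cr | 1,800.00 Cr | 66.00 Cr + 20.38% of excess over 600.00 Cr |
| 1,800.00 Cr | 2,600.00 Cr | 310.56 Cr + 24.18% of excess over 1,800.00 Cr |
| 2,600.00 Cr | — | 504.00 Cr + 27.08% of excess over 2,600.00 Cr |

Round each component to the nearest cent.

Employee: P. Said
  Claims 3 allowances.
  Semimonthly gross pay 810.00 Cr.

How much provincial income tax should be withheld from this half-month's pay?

Provincial Income Tax: taxable = 810.00 Cr − 3×174.00 Cr = 288.00 Cr
  11% × 288.00 Cr = 31.68 Cr

31.68 Cr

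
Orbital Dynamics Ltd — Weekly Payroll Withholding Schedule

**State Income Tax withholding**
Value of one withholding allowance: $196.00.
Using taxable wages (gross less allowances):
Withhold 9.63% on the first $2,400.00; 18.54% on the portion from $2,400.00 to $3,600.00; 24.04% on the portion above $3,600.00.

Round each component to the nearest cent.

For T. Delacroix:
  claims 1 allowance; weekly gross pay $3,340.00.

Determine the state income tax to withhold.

State Income Tax: taxable = $3,340.00 − 1×$196.00 = $3,144.00
  $231.12 + 18.54% × ($3,144.00 − $2,400.00) = $231.12 + 18.54% × $744.00 = $369.06

$369.06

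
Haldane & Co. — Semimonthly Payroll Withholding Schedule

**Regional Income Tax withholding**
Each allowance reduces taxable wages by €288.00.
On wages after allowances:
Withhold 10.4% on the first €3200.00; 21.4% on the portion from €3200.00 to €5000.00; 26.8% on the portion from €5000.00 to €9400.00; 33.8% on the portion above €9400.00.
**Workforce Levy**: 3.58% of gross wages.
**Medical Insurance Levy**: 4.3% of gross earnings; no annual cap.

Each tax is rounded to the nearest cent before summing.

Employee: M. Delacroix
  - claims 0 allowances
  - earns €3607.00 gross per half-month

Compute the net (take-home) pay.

€2902.87

Regional Income Tax: taxable = €3607.00
  €332.80 + 21.4% × (€3607.00 − €3200.00) = €332.80 + 21.4% × €407.00 = €419.90
Workforce Levy: 3.58% × €3607.00 = €129.13
Medical Insurance Levy: 4.3% × €3607.00 = €155.10
Total withheld: €419.90 + €129.13 + €155.10 = €704.13
Net pay: €3607.00 − €704.13 = €2902.87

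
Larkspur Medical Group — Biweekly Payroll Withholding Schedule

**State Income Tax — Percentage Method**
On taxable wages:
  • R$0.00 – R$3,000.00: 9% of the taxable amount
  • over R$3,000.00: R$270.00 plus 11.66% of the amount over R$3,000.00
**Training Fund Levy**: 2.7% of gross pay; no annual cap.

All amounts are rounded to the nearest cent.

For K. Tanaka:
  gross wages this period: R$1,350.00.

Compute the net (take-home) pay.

R$1,192.05

State Income Tax: taxable = R$1,350.00
  9% × R$1,350.00 = R$121.50
Training Fund Levy: 2.7% × R$1,350.00 = R$36.45
Total withheld: R$121.50 + R$36.45 = R$157.95
Net pay: R$1,350.00 − R$157.95 = R$1,192.05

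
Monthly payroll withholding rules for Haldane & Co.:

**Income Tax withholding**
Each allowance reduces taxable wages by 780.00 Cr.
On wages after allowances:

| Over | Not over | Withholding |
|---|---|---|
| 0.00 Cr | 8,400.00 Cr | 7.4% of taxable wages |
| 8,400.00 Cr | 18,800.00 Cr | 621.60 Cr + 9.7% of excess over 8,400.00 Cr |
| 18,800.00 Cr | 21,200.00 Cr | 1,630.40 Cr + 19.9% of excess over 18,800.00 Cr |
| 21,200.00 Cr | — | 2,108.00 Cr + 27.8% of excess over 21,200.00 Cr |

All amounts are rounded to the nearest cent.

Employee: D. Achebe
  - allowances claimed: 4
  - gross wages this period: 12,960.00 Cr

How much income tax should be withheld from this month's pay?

761.28 Cr

Income Tax: taxable = 12,960.00 Cr − 4×780.00 Cr = 9,840.00 Cr
  621.60 Cr + 9.7% × (9,840.00 Cr − 8,400.00 Cr) = 621.60 Cr + 9.7% × 1,440.00 Cr = 761.28 Cr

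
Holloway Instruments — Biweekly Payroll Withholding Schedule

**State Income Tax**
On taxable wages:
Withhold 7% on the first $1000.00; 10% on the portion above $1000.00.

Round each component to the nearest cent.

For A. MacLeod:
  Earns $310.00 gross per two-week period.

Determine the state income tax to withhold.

State Income Tax: taxable = $310.00
  7% × $310.00 = $21.70

$21.70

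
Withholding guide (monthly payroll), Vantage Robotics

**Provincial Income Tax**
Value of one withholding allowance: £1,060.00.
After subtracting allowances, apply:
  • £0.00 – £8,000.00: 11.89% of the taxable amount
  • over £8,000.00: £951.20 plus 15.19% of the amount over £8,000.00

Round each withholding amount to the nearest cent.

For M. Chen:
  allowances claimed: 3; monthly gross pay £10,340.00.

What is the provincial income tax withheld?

Provincial Income Tax: taxable = £10,340.00 − 3×£1,060.00 = £7,160.00
  11.89% × £7,160.00 = £851.32

£851.32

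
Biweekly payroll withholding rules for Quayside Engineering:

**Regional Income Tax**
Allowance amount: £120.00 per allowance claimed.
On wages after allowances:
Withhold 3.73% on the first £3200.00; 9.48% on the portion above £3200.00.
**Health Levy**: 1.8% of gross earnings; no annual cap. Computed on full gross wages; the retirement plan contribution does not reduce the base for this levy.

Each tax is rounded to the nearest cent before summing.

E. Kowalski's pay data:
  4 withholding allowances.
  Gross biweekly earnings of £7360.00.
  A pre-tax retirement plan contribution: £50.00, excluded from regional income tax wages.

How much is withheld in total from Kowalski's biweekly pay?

Regional Income Tax: taxable = £7360.00 − £50.00 − 4×£120.00 = £6830.00
  £119.36 + 9.48% × (£6830.00 − £3200.00) = £119.36 + 9.48% × £3630.00 = £463.48
Health Levy: 1.8% × £7360.00 = £132.48
Total: £463.48 + £132.48 = £595.96

£595.96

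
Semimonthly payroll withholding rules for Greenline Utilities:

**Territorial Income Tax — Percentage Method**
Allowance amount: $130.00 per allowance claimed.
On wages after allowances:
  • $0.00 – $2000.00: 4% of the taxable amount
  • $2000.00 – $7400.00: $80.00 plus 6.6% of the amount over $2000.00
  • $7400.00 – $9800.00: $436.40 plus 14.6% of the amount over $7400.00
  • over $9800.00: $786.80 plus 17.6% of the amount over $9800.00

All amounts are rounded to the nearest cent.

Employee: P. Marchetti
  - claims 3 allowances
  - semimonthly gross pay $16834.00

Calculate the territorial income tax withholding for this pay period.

$1956.14

Territorial Income Tax: taxable = $16834.00 − 3×$130.00 = $16444.00
  $786.80 + 17.6% × ($16444.00 − $9800.00) = $786.80 + 17.6% × $6644.00 = $1956.14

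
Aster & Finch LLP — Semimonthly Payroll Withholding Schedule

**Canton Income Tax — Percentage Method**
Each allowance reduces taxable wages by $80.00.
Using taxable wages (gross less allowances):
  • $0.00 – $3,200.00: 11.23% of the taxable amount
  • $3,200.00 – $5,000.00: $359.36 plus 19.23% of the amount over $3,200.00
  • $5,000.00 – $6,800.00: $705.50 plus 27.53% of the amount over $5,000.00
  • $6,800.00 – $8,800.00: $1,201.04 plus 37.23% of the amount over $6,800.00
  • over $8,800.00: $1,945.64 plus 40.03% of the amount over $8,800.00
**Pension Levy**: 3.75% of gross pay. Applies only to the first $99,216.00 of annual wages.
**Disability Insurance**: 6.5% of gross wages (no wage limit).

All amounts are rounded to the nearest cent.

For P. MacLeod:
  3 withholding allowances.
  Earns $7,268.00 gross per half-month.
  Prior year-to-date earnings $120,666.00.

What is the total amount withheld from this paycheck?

Canton Income Tax: taxable = $7,268.00 − 3×$80.00 = $7,028.00
  $1,201.04 + 37.23% × ($7,028.00 − $6,800.00) = $1,201.04 + 37.23% × $228.00 = $1,285.92
Pension Levy: YTD $120,666.00 ≥ cap $99,216.00 → $0.00
Disability Insurance: 6.5% × $7,268.00 = $472.42
Total: $1,285.92 + $0.00 + $472.42 = $1,758.34

$1,758.34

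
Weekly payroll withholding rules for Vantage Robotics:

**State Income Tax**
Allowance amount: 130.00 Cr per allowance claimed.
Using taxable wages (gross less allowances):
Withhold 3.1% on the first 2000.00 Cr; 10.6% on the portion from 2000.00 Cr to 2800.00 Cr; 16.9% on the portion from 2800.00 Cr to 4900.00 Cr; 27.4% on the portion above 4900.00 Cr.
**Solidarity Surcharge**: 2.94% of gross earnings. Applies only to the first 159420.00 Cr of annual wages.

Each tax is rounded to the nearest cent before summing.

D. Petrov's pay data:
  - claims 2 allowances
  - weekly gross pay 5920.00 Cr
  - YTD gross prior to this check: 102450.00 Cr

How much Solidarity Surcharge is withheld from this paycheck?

Solidarity Surcharge: 2.94% × 5920.00 Cr = 174.05 Cr

174.05 Cr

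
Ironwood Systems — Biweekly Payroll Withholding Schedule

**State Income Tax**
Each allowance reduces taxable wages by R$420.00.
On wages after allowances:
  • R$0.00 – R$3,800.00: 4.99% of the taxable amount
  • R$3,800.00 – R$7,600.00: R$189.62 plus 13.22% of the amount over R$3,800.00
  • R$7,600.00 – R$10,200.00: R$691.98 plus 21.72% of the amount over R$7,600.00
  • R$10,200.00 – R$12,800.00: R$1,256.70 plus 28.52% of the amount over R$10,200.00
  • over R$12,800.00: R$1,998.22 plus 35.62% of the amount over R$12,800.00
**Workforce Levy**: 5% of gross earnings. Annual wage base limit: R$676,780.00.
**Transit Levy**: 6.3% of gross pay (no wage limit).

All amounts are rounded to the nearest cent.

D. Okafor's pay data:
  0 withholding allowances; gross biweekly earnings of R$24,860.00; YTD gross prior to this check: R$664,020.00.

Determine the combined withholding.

State Income Tax: taxable = R$24,860.00
  R$1,998.22 + 35.62% × (R$24,860.00 − R$12,800.00) = R$1,998.22 + 35.62% × R$12,060.00 = R$6,293.99
Workforce Levy: cap R$676,780.00 − YTD R$664,020.00 = R$12,760.00 subject; 5% × R$12,760.00 = R$638.00
Transit Levy: 6.3% × R$24,860.00 = R$1,566.18
Total: R$6,293.99 + R$638.00 + R$1,566.18 = R$8,498.17

R$8,498.17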